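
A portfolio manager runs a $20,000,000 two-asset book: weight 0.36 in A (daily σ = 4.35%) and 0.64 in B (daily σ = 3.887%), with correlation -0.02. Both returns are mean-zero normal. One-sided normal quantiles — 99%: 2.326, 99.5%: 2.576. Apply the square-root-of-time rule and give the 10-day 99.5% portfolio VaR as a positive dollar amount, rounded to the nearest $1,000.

$4,746,000

σ_p = √(0.36²·4.35² + 0.64²·3.887² + 2·-0.02·0.36·0.64·4.35·3.887) = 2.913%.
σ_{10d} = 2.913% × √10 = 9.212%.
VaR = 2.576 × 9.212% = 23.730%; on $20,000,000 that is $4,746,000.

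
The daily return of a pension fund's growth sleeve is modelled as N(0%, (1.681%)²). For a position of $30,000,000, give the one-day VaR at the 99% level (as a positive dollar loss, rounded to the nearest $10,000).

At 99% one-sided, z = 2.326.
VaR = z·σ = 2.326 × 1.681% = 3.910%.
On $30,000,000: 0.03910 × $30,000,000 = $1,173,000.

$1,170,000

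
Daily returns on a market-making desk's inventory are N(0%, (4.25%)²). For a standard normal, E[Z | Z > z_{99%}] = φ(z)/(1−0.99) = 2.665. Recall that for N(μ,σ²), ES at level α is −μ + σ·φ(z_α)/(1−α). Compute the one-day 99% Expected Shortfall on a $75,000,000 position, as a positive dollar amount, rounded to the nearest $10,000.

ES = 4.25% × 2.665 = 11.326%.
On $75,000,000: 0.11326 × $75,000,000 = $8,494,500.

$8,490,000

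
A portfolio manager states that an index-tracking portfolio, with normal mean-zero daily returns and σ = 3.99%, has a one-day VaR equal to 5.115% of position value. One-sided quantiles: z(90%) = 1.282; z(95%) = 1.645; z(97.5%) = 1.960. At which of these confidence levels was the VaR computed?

90%

Implied z = VaR/σ = 5.115 / 3.99 = 1.282.
This matches z(90%) = 1.282.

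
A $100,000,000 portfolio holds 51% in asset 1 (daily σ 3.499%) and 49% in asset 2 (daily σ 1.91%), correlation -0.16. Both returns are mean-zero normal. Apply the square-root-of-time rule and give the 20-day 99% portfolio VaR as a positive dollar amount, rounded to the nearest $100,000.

σ_p = √(0.51²·3.499² + 0.49²·1.91² + 2·-0.16·0.51·0.49·3.499·1.91) = 1.878%.
σ_{20d} = 1.878% × √20 = 8.399%.
z(99%) = 2.326.
VaR = 2.326 × 8.399% = 19.536%; on $100,000,000 that is $19,536,000.

$19,500,000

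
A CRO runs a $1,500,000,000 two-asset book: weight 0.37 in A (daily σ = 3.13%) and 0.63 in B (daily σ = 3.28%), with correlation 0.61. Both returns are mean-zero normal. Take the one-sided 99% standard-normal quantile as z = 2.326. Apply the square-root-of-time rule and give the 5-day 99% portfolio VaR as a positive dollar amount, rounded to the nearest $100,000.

$227,900,000

σ_p = √(0.37²·3.13² + 0.63²·3.28² + 2·0.61·0.37·0.63·3.13·3.28) = 2.921%.
σ_{5d} = 2.921% × √5 = 6.532%.
VaR = 2.326 × 6.532% = 15.193%; on $1,500,000,000 that is $227,895,000.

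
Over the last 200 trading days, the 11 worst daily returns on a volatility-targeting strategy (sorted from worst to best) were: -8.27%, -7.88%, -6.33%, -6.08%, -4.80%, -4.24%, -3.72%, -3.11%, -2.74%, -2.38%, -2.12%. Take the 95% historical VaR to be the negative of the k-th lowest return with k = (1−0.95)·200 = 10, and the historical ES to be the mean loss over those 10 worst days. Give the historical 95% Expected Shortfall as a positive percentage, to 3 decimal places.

The 10 worst returns sum to -49.55%.
ES = −(-49.55%) / 10 = 4.955%.

4.955%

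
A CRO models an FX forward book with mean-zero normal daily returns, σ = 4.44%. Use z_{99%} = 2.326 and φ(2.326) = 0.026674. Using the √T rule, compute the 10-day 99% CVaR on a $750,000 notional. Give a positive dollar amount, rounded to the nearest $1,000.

σ_{10d} = 4.44% × √10 = 14.041%.
ES multiplier = φ(z)/(1−α) = 0.026674/0.01 = 2.667.
ES = 14.041% × 2.667 = 37.447%; on $750,000: $280,852.

$281,000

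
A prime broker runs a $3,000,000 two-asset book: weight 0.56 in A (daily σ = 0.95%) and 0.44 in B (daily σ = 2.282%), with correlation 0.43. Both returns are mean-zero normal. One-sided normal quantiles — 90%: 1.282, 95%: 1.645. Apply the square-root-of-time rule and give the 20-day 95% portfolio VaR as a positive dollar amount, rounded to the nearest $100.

σ_p = √(0.56²·0.95² + 0.44²·2.282² + 2·0.43·0.56·0.44·0.95·2.282) = 1.323%.
σ_{20d} = 1.323% × √20 = 5.917%.
VaR = 1.645 × 5.917% = 9.733%; on $3,000,000 that is $291,990.

$292,000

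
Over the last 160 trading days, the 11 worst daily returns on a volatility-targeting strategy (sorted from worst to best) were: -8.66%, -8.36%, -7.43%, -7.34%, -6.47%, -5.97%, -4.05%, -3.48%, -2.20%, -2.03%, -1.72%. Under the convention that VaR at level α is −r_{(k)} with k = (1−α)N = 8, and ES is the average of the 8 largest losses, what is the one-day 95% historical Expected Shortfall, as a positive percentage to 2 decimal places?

The 8 worst returns sum to -51.76%.
ES = −(-51.76%) / 8 = 6.47%.

6.47%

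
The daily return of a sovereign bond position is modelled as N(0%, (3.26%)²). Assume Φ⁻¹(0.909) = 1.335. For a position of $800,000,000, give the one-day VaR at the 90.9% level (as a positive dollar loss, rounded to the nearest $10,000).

VaR = z·σ = 1.335 × 3.26% = 4.352%.
On $800,000,000: 0.04352 × $800,000,000 = $34,816,000.

$34,820,000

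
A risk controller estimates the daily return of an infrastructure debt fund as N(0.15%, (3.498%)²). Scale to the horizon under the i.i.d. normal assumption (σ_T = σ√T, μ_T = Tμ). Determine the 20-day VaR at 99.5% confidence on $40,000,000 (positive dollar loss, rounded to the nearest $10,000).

$14,920,000

At 99.5%, z = 2.576.
σ_{20d} = 3.498% × √20 = 15.644%; μ_{20d} = 20 × 0.15% = 3.000%.
VaR = −(3.000%) + 2.576 × 15.644% = 37.299%.
On $40,000,000: 0.37299 × $40,000,000 = $14,919,600.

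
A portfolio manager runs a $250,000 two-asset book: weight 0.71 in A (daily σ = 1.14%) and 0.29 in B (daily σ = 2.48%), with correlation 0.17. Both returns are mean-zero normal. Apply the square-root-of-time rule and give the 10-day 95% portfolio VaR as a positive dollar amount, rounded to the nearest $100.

σ_p = √(0.71²·1.14² + 0.29²·2.48² + 2·0.17·0.71·0.29·1.14·2.48) = 1.171%.
σ_{10d} = 1.171% × √10 = 3.703%.
z(95%) = 1.645.
VaR = 1.645 × 3.703% = 6.091%; on $250,000 that is $15,228.

$15,200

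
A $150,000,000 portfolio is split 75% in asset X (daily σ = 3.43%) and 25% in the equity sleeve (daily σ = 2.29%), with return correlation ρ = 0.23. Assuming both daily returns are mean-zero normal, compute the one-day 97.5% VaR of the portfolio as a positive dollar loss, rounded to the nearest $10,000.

σ_p² = 0.75²·3.43² + 0.25²·2.29² + 2·0.23·0.75·0.25·3.43·2.29 = 7.6230 (%²).
σ_p = √7.6230 = 2.761%.
At 97.5%, z = 1.960.
VaR = 1.960 × 2.761% = 5.412%; on $150,000,000 that is $8,118,000.

$8,120,000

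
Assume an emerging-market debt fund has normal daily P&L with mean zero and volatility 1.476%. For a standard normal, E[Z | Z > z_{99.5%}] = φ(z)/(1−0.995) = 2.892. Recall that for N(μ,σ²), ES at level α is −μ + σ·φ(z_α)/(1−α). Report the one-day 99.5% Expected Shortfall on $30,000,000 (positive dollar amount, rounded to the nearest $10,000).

$1,280,000

ES = 1.476% × 2.892 = 4.269%.
On $30,000,000: 0.04269 × $30,000,000 = $1,280,700.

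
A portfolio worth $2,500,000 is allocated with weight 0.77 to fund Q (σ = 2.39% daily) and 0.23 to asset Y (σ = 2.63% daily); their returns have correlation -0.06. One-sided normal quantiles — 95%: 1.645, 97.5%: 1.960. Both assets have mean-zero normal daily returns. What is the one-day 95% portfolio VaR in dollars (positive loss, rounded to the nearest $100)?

$78,200

σ_p² = 0.77²·2.39² + 0.23²·2.63² + 2·-0.06·0.77·0.23·2.39·2.63 = 3.6190 (%²).
σ_p = √3.6190 = 1.902%.
VaR = 1.645 × 1.902% = 3.129%; on $2,500,000 that is $78,225.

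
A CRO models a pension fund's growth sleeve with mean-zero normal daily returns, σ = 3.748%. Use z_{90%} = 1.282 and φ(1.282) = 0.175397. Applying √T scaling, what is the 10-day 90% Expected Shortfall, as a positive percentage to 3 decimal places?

σ_{10d} = 3.748% × √10 = 11.852%.
ES multiplier = φ(z)/(1−α) = 0.175397/0.1 = 1.754.
ES = 11.852% × 1.754 = 20.788%.

20.788%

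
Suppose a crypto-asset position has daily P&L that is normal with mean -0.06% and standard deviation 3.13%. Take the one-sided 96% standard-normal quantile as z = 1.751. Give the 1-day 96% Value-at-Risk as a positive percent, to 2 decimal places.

5.54%

VaR = −μ + z·σ = −(-0.06%) + 1.751 × 3.13% = 5.541%.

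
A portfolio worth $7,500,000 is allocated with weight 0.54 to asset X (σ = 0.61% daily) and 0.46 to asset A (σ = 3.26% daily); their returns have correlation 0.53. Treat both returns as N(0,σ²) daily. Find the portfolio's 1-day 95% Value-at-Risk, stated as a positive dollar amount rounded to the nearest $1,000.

$209,000

σ_p² = 0.54²·0.61² + 0.46²·3.26² + 2·0.53·0.54·0.46·0.61·3.26 = 2.8809 (%²).
σ_p = √2.8809 = 1.697%.
At 95%, z = 1.645.
VaR = 1.645 × 1.697% = 2.792%; on $7,500,000 that is $209,400.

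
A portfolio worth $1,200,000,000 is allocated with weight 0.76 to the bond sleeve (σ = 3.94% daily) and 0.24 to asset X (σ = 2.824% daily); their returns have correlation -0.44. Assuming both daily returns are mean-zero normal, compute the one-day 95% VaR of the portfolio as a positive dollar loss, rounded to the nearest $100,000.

σ_p² = 0.76²·3.94² + 0.24²·2.824² + 2·-0.44·0.76·0.24·3.94·2.824 = 7.6398 (%²).
σ_p = √7.6398 = 2.764%.
At 95%, z = 1.645.
VaR = 1.645 × 2.764% = 4.547%; on $1,200,000,000 that is $54,564,000.

$54,600,000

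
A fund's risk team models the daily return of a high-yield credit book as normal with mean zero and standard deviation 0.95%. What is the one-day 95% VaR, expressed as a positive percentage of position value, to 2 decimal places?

1.56%

At 95% one-sided, z = 1.645.
VaR = z·σ = 1.645 × 0.95% = 1.563%.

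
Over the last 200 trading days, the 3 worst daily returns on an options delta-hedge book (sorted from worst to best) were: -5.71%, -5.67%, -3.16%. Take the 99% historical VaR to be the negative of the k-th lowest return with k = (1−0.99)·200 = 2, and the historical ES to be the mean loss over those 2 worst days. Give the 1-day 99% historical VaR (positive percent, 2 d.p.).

5.67%

k = 2; the 2nd lowest return is -5.67%, so VaR = 5.67%.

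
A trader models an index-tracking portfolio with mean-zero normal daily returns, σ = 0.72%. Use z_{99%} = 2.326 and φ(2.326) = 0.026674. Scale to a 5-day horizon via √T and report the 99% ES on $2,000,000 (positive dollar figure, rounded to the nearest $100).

$85,900

σ_{5d} = 0.72% × √5 = 1.610%.
ES multiplier = φ(z)/(1−α) = 0.026674/0.01 = 2.667.
ES = 1.610% × 2.667 = 4.294%; on $2,000,000: $85,880.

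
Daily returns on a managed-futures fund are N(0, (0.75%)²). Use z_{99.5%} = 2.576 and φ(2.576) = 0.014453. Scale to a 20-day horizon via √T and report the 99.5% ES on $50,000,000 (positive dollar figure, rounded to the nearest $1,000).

σ_{20d} = 0.75% × √20 = 3.354%.
ES multiplier = φ(z)/(1−α) = 0.014453/0.005 = 2.891.
ES = 3.354% × 2.891 = 9.696%; on $50,000,000: $4,848,000.

$4,848,000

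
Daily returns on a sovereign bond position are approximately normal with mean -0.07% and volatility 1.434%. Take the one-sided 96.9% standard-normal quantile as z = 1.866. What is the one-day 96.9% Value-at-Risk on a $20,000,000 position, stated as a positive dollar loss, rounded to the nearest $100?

$549,200

VaR = −μ + z·σ = −(-0.07%) + 1.866 × 1.434% = 2.746%.
On $20,000,000: 0.02746 × $20,000,000 = $549,200.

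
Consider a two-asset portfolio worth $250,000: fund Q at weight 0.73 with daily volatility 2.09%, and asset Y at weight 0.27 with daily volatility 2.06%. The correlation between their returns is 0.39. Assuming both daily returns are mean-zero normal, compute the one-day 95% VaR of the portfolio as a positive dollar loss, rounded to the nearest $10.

$7,470

σ_p² = 0.73²·2.09² + 0.27²·2.06² + 2·0.39·0.73·0.27·2.09·2.06 = 3.2990 (%²).
σ_p = √3.2990 = 1.816%.
At 95%, z = 1.645.
VaR = 1.645 × 1.816% = 2.987%; on $250,000 that is $7,468.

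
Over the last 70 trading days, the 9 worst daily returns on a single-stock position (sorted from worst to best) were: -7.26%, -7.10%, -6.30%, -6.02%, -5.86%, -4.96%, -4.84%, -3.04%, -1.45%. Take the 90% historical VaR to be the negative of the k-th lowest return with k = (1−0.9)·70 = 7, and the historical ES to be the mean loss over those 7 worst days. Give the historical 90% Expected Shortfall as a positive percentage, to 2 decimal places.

The 7 worst returns sum to -42.34%.
ES = −(-42.34%) / 7 = 6.0485…% ≈ 6.05%.

6.05%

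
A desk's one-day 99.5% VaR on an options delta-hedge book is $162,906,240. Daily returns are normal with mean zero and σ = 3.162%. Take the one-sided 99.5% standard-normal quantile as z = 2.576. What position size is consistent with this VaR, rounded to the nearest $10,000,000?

VaR as a fraction of value: z·σ = 2.576 × 3.162% = 8.14531%.
Position = $162,906,240 / 0.0814531 = $2,000,000,000.

$2,000,000,000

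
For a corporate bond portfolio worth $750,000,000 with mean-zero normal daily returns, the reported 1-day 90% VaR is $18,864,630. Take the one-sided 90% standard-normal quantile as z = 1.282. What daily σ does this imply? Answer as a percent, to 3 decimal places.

VaR as a fraction: $18,864,630 / $750,000,000 = 2.515%.
σ = VaR / z = 2.515% / 1.282 = 1.962%.

1.962%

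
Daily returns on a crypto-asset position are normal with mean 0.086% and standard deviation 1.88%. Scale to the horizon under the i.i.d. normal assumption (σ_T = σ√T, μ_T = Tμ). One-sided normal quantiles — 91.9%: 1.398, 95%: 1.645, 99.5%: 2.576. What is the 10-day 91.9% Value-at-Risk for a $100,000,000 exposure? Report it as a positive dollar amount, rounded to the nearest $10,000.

σ_{10d} = 1.88% × √10 = 5.945%; μ_{10d} = 10 × 0.086% = 0.860%.
VaR = −(0.860%) + 1.398 × 5.945% = 7.451%.
On $100,000,000: 0.07451 × $100,000,000 = $7,451,000.

$7,450,000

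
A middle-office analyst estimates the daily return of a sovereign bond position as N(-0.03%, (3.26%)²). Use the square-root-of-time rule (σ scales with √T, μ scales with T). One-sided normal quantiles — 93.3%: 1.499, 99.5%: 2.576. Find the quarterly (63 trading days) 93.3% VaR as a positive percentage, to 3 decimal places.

σ_{63d} = 3.26% × √63 = 25.875%; μ_{63d} = 63 × -0.03% = -1.890%.
VaR = −(-1.890%) + 1.499 × 25.875% = 40.677%.

40.677%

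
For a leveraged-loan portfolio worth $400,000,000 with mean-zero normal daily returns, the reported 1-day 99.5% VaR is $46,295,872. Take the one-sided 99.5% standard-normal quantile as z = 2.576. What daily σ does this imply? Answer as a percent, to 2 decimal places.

4.49%

VaR as a fraction: $46,295,872 / $400,000,000 = 11.574%.
σ = VaR / z = 11.574% / 2.576 = 4.493%.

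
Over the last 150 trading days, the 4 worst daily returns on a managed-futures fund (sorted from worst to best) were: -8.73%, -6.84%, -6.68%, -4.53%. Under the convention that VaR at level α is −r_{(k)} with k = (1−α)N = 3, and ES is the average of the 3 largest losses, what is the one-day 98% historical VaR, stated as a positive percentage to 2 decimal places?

6.68%

k = 3; the 3rd lowest return is -6.68%, so VaR = 6.68%.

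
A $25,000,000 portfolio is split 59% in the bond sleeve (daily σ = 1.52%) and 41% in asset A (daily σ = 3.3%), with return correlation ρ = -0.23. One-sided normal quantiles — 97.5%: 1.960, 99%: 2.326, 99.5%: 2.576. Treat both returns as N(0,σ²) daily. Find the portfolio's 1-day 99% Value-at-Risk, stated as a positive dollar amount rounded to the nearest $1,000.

σ_p² = 0.59²·1.52² + 0.41²·3.3² + 2·-0.23·0.59·0.41·1.52·3.3 = 2.0767 (%²).
σ_p = √2.0767 = 1.441%.
VaR = 2.326 × 1.441% = 3.352%; on $25,000,000 that is $838,000.

$838,000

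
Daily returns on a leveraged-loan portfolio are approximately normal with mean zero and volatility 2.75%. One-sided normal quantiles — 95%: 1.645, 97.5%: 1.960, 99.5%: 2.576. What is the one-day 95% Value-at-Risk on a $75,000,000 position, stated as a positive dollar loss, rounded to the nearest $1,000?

$3,393,000

VaR = z·σ = 1.645 × 2.75% = 4.524%.
On $75,000,000: 0.04524 × $75,000,000 = $3,393,000.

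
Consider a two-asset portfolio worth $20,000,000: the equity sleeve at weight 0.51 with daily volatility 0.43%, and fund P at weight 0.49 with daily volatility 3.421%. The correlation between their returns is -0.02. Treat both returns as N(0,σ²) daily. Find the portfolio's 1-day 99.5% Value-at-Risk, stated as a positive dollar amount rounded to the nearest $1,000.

$869,000

σ_p² = 0.51²·0.43² + 0.49²·3.421² + 2·-0.02·0.51·0.49·0.43·3.421 = 2.8433 (%²).
σ_p = √2.8433 = 1.686%.
At 99.5%, z = 2.576.
VaR = 2.576 × 1.686% = 4.343%; on $20,000,000 that is $868,600.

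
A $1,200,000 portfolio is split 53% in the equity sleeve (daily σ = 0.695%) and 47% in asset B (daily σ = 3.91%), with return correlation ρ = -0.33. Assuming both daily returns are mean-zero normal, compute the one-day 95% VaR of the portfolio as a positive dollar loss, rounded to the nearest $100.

$34,600

σ_p² = 0.53²·0.695² + 0.47²·3.91² + 2·-0.33·0.53·0.47·0.695·3.91 = 3.0661 (%²).
σ_p = √3.0661 = 1.751%.
At 95%, z = 1.645.
VaR = 1.645 × 1.751% = 2.880%; on $1,200,000 that is $34,560.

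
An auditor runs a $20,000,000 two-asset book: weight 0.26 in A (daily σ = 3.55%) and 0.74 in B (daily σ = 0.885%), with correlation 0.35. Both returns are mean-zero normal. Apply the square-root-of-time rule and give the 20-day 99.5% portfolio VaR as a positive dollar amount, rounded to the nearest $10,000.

$3,010,000

σ_p = √(0.26²·3.55² + 0.74²·0.885² + 2·0.35·0.26·0.74·3.55·0.885) = 1.305%.
σ_{20d} = 1.305% × √20 = 5.836%.
z(99.5%) = 2.576.
VaR = 2.576 × 5.836% = 15.034%; on $20,000,000 that is $3,006,800.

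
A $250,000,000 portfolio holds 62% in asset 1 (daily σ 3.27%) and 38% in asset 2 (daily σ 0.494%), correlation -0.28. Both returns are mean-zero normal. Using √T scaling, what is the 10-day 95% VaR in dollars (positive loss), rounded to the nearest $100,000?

$25,800,000

σ_p = √(0.62²·3.27² + 0.38²·0.494² + 2·-0.28·0.62·0.38·3.27·0.494) = 1.983%.
σ_{10d} = 1.983% × √10 = 6.271%.
z(95%) = 1.645.
VaR = 1.645 × 6.271% = 10.316%; on $250,000,000 that is $25,790,000.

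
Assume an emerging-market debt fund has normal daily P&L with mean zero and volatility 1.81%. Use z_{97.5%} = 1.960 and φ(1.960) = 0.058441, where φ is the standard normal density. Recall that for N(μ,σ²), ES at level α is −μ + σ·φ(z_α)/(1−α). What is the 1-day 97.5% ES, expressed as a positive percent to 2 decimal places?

4.23%

Tail multiplier: φ(z)/(1−α) = 0.058441 / 0.025 = 2.338.
ES = 1.81% × 2.338 = 4.232%.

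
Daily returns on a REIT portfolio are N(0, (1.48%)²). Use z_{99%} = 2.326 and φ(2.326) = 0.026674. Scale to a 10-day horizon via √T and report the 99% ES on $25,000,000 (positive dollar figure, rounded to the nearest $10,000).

$3,120,000

σ_{10d} = 1.48% × √10 = 4.680%.
ES multiplier = φ(z)/(1−α) = 0.026674/0.01 = 2.667.
ES = 4.680% × 2.667 = 12.482%; on $25,000,000: $3,120,500.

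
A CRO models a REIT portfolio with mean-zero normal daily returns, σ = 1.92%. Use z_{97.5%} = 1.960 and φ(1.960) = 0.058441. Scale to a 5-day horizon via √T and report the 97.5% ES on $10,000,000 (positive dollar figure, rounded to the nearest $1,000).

σ_{5d} = 1.92% × √5 = 4.293%.
ES multiplier = φ(z)/(1−α) = 0.058441/0.025 = 2.338.
ES = 4.293% × 2.338 = 10.037%; on $10,000,000: $1,003,700.

$1,004,000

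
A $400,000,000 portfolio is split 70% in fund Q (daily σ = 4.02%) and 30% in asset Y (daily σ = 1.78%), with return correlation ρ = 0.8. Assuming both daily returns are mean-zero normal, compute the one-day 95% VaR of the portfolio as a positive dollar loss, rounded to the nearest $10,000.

σ_p² = 0.7²·4.02² + 0.3²·1.78² + 2·0.8·0.7·0.3·4.02·1.78 = 10.6080 (%²).
σ_p = √10.6080 = 3.257%.
At 95%, z = 1.645.
VaR = 1.645 × 3.257% = 5.358%; on $400,000,000 that is $21,432,000.

$21,430,000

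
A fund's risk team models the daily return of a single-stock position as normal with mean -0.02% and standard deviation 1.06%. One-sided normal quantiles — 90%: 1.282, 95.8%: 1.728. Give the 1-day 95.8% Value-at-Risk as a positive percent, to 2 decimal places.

1.85%

VaR = −μ + z·σ = −(-0.02%) + 1.728 × 1.06% = 1.852%.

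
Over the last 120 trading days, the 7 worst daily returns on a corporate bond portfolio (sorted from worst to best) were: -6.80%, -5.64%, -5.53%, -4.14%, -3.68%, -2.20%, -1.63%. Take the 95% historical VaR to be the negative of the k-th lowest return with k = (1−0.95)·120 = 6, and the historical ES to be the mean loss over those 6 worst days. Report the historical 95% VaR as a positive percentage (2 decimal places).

2.20%

k = 6; the 6th lowest return is -2.20%, so VaR = 2.20%.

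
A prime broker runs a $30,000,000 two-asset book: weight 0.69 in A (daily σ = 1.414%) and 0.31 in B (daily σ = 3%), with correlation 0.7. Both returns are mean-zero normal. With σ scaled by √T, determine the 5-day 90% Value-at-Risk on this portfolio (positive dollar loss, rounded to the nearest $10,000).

σ_p = √(0.69²·1.414² + 0.31²·3² + 2·0.7·0.69·0.31·1.414·3) = 1.757%.
σ_{5d} = 1.757% × √5 = 3.929%.
z(90%) = 1.282.
VaR = 1.282 × 3.929% = 5.037%; on $30,000,000 that is $1,511,100.

$1,510,000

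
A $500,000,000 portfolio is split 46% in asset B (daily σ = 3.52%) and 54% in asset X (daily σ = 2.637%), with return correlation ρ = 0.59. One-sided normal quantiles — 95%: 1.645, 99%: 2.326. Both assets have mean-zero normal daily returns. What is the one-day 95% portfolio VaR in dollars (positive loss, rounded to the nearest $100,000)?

σ_p² = 0.46²·3.52² + 0.54²·2.637² + 2·0.59·0.46·0.54·3.52·2.637 = 7.3703 (%²).
σ_p = √7.3703 = 2.715%.
VaR = 1.645 × 2.715% = 4.466%; on $500,000,000 that is $22,330,000.

$22,300,000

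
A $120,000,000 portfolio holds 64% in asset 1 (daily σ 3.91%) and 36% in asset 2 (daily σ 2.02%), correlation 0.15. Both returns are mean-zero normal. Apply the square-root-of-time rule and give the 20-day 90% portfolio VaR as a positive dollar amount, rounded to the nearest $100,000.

σ_p = √(0.64²·3.91² + 0.36²·2.02² + 2·0.15·0.64·0.36·3.91·2.02) = 2.709%.
σ_{20d} = 2.709% × √20 = 12.115%.
z(90%) = 1.282.
VaR = 1.282 × 12.115% = 15.531%; on $120,000,000 that is $18,637,200.

$18,600,000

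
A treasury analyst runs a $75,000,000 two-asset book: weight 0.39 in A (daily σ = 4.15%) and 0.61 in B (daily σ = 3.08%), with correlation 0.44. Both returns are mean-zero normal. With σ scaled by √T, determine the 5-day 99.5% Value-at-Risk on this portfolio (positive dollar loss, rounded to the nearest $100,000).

$12,800,000

σ_p = √(0.39²·4.15² + 0.61²·3.08² + 2·0.44·0.39·0.61·4.15·3.08) = 2.971%.
σ_{5d} = 2.971% × √5 = 6.643%.
z(99.5%) = 2.576.
VaR = 2.576 × 6.643% = 17.112%; on $75,000,000 that is $12,834,000.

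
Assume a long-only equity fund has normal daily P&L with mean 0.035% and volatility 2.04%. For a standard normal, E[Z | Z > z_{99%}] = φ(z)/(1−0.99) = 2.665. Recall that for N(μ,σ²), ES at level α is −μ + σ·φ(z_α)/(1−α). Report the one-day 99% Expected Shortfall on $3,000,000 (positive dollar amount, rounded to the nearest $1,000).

$162,000

ES = −(0.035%) + 2.04% × 2.665 = 5.402%.
On $3,000,000: 0.05402 × $3,000,000 = $162,060.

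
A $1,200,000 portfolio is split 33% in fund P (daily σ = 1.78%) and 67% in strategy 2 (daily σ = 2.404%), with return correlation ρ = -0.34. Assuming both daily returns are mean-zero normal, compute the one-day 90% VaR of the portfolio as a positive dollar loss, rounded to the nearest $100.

$23,300

σ_p² = 0.33²·1.78² + 0.67²·2.404² + 2·-0.34·0.33·0.67·1.78·2.404 = 2.2960 (%²).
σ_p = √2.2960 = 1.515%.
At 90%, z = 1.282.
VaR = 1.282 × 1.515% = 1.942%; on $1,200,000 that is $23,304.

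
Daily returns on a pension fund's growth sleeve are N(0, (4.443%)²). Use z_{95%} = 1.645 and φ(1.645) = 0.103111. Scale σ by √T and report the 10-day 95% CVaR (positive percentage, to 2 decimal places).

28.97%

σ_{10d} = 4.443% × √10 = 14.050%.
ES multiplier = φ(z)/(1−α) = 0.103111/0.05 = 2.062.
ES = 14.050% × 2.062 = 28.971%.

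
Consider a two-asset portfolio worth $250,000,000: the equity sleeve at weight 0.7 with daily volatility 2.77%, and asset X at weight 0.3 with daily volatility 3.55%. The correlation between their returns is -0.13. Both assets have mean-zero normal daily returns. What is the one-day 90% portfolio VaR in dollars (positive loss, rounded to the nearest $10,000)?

$6,690,000

σ_p² = 0.7²·2.77² + 0.3²·3.55² + 2·-0.13·0.7·0.3·2.77·3.55 = 4.3570 (%²).
σ_p = √4.3570 = 2.087%.
At 90%, z = 1.282.
VaR = 1.282 × 2.087% = 2.676%; on $250,000,000 that is $6,690,000.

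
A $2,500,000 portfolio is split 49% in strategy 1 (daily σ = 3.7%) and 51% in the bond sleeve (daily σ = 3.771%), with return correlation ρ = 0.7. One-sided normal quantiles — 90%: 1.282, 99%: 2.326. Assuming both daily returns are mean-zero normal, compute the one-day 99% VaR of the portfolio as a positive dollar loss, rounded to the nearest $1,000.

$200,000

σ_p² = 0.49²·3.7² + 0.51²·3.771² + 2·0.7·0.49·0.51·3.7·3.771 = 11.8672 (%²).
σ_p = √11.8672 = 3.445%.
VaR = 2.326 × 3.445% = 8.013%; on $2,500,000 that is $200,325.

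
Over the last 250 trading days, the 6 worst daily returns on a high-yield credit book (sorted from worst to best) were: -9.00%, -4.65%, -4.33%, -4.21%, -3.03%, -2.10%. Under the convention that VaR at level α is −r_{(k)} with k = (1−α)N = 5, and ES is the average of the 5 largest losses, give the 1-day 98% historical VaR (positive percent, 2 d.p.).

3.03%

k = 5; the 5th lowest return is -3.03%, so VaR = 3.03%.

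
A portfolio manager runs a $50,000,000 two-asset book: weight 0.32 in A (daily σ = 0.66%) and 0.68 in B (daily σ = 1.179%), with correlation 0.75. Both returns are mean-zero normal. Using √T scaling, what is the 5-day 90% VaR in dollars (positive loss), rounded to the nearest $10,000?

σ_p = √(0.32²·0.66² + 0.68²·1.179² + 2·0.75·0.32·0.68·0.66·1.179) = 0.970%.
σ_{5d} = 0.970% × √5 = 2.169%.
z(90%) = 1.282.
VaR = 1.282 × 2.169% = 2.781%; on $50,000,000 that is $1,390,500.

$1,390,000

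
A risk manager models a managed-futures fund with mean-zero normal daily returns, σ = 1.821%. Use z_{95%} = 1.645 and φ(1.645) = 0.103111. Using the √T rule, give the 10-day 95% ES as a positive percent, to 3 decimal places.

σ_{10d} = 1.821% × √10 = 5.759%.
ES multiplier = φ(z)/(1−α) = 0.103111/0.05 = 2.062.
ES = 5.759% × 2.062 = 11.875%.

11.875%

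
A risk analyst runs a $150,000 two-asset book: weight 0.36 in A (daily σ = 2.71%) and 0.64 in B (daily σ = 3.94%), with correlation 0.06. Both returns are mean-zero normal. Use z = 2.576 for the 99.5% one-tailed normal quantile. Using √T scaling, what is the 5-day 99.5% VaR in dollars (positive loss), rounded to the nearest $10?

σ_p = √(0.36²·2.71² + 0.64²·3.94² + 2·0.06·0.36·0.64·2.71·3.94) = 2.758%.
σ_{5d} = 2.758% × √5 = 6.167%.
VaR = 2.576 × 6.167% = 15.886%; on $150,000 that is $23,829.

$23,830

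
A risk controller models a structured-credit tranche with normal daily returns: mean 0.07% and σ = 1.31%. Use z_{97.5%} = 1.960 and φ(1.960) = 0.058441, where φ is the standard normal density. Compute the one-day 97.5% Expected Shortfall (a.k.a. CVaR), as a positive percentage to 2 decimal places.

Tail multiplier: φ(z)/(1−α) = 0.058441 / 0.025 = 2.338.
ES = −(0.07%) + 1.31% × 2.338 = 2.993%.

2.99%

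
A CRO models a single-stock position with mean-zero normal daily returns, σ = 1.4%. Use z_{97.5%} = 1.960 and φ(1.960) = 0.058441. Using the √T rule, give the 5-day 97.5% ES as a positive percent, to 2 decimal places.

σ_{5d} = 1.4% × √5 = 3.130%.
ES multiplier = φ(z)/(1−α) = 0.058441/0.025 = 2.338.
ES = 3.130% × 2.338 = 7.318%.

7.32%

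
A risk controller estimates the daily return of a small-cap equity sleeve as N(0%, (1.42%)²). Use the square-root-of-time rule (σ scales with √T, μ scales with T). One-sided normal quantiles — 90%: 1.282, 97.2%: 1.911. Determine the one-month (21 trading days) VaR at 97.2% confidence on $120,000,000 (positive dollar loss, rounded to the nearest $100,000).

$14,900,000

σ_{21d} = 1.42% × √21 = 6.507%.
VaR = 1.911 × 6.507% = 12.435%.
On $120,000,000: 0.12435 × $120,000,000 = $14,922,000.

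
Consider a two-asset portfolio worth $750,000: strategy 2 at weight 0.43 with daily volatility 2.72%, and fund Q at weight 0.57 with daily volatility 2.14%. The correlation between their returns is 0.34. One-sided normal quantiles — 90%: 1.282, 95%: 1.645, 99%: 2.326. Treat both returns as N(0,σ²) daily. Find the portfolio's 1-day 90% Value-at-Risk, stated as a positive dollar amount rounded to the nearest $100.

$18,800

σ_p² = 0.43²·2.72² + 0.57²·2.14² + 2·0.34·0.43·0.57·2.72·2.14 = 3.8260 (%²).
σ_p = √3.8260 = 1.956%.
VaR = 1.282 × 1.956% = 2.508%; on $750,000 that is $18,810.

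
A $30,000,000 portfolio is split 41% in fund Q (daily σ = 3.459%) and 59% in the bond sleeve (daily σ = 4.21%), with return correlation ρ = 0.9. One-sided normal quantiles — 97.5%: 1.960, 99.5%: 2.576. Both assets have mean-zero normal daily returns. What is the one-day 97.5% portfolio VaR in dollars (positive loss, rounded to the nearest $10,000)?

$2,240,000

σ_p² = 0.41²·3.459² + 0.59²·4.21² + 2·0.9·0.41·0.59·3.459·4.21 = 14.5218 (%²).
σ_p = √14.5218 = 3.811%.
VaR = 1.960 × 3.811% = 7.470%; on $30,000,000 that is $2,241,000.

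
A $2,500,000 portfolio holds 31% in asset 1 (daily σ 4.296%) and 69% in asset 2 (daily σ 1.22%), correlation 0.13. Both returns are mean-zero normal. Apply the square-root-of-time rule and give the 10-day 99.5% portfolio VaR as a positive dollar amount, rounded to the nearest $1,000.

$339,000

σ_p = √(0.31²·4.296² + 0.69²·1.22² + 2·0.13·0.31·0.69·4.296·1.22) = 1.665%.
σ_{10d} = 1.665% × √10 = 5.265%.
z(99.5%) = 2.576.
VaR = 2.576 × 5.265% = 13.563%; on $2,500,000 that is $339,075.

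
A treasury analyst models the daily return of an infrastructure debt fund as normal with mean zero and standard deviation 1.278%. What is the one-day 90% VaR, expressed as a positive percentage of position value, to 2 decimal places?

At 90% one-sided, z = 1.282.
VaR = z·σ = 1.282 × 1.278% = 1.638%.

1.64%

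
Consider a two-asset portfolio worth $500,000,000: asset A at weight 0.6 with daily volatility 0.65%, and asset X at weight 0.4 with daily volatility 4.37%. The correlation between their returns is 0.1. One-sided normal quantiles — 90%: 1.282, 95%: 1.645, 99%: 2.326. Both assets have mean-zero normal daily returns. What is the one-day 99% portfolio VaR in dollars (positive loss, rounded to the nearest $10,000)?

σ_p² = 0.6²·0.65² + 0.4²·4.37² + 2·0.1·0.6·0.4·0.65·4.37 = 3.3439 (%²).
σ_p = √3.3439 = 1.829%.
VaR = 2.326 × 1.829% = 4.254%; on $500,000,000 that is $21,270,000.

$21,270,000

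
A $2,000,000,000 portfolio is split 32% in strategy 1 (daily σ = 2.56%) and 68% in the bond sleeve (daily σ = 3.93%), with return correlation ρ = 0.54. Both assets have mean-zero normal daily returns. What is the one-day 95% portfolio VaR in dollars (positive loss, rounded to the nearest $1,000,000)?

σ_p² = 0.32²·2.56² + 0.68²·3.93² + 2·0.54·0.32·0.68·2.56·3.93 = 10.1772 (%²).
σ_p = √10.1772 = 3.190%.
At 95%, z = 1.645.
VaR = 1.645 × 3.190% = 5.248%; on $2,000,000,000 that is $104,960,000.

$105,000,000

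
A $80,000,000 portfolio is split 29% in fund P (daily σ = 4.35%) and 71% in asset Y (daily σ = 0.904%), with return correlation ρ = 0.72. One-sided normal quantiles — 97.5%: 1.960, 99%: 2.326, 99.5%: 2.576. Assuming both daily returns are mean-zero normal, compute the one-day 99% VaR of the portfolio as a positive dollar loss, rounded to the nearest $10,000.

σ_p² = 0.29²·4.35² + 0.71²·0.904² + 2·0.72·0.29·0.71·4.35·0.904 = 3.1693 (%²).
σ_p = √3.1693 = 1.780%.
VaR = 2.326 × 1.780% = 4.140%; on $80,000,000 that is $3,312,000.

$3,310,000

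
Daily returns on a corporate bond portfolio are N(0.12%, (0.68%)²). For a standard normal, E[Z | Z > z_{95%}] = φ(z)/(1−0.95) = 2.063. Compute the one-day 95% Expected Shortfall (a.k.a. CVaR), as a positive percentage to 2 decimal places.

1.28%

ES = −(0.12%) + 0.68% × 2.063 = 1.283%.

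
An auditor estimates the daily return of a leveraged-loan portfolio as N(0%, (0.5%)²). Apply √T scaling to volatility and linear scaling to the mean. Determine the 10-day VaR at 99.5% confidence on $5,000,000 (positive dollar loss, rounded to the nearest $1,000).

$204,000

At 99.5%, z = 2.576.
σ_{10d} = 0.5% × √10 = 1.581%.
VaR = 2.576 × 1.581% = 4.073%.
On $5,000,000: 0.04073 × $5,000,000 = $203,650.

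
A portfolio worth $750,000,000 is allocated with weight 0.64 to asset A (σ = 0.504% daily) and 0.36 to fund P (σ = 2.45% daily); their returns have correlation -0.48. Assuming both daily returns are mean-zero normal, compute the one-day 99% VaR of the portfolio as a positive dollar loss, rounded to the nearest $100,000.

$13,600,000

σ_p² = 0.64²·0.504² + 0.36²·2.45² + 2·-0.48·0.64·0.36·0.504·2.45 = 0.6089 (%²).
σ_p = √0.6089 = 0.780%.
At 99%, z = 2.326.
VaR = 2.326 × 0.780% = 1.814%; on $750,000,000 that is $13,605,000.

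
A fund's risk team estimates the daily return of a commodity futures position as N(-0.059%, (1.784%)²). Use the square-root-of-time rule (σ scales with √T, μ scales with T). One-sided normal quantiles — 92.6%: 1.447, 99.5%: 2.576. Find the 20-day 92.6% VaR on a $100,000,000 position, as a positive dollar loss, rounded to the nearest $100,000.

$12,700,000

σ_{20d} = 1.784% × √20 = 7.978%; μ_{20d} = 20 × -0.059% = -1.180%.
VaR = −(-1.180%) + 1.447 × 7.978% = 12.724%.
On $100,000,000: 0.12724 × $100,000,000 = $12,724,000.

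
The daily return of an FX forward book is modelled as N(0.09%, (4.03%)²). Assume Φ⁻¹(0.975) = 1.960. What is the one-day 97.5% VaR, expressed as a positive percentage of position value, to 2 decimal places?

VaR = −μ + z·σ = −(0.09%) + 1.960 × 4.03% = 7.809%.

7.81%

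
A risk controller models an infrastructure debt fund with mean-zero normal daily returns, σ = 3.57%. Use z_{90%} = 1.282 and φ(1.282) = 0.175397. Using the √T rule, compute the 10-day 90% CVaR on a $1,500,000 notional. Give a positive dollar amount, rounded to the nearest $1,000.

$297,000

σ_{10d} = 3.57% × √10 = 11.289%.
ES multiplier = φ(z)/(1−α) = 0.175397/0.1 = 1.754.
ES = 11.289% × 1.754 = 19.801%; on $1,500,000: $297,015.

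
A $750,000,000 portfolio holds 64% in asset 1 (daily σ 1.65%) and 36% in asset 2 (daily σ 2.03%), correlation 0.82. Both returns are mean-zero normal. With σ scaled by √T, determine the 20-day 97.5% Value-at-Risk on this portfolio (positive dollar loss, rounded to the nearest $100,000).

$112,200,000

σ_p = √(0.64²·1.65² + 0.36²·2.03² + 2·0.82·0.64·0.36·1.65·2.03) = 1.707%.
σ_{20d} = 1.707% × √20 = 7.634%.
z(97.5%) = 1.960.
VaR = 1.960 × 7.634% = 14.963%; on $750,000,000 that is $112,222,500.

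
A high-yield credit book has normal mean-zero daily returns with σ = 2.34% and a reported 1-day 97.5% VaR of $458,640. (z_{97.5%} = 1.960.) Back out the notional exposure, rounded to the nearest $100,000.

$10,000,000

VaR as a fraction of value: z·σ = 1.960 × 2.34% = 4.5864%.
Position = $458,640 / 0.045864 = $10,000,000.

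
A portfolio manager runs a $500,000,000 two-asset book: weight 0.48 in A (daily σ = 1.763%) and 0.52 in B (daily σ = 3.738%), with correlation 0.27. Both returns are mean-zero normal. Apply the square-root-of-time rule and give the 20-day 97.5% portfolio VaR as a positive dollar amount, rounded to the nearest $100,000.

σ_p = √(0.48²·1.763² + 0.52²·3.738² + 2·0.27·0.48·0.52·1.763·3.738) = 2.320%.
σ_{20d} = 2.320% × √20 = 10.375%.
z(97.5%) = 1.960.
VaR = 1.960 × 10.375% = 20.335%; on $500,000,000 that is $101,675,000.

$101,700,000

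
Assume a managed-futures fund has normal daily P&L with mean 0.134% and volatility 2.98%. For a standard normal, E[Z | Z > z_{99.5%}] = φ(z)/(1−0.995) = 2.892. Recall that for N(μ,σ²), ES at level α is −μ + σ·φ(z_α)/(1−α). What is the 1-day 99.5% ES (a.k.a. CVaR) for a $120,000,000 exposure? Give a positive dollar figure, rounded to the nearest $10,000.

$10,180,000

ES = −(0.134%) + 2.98% × 2.892 = 8.484%.
On $120,000,000: 0.08484 × $120,000,000 = $10,180,800.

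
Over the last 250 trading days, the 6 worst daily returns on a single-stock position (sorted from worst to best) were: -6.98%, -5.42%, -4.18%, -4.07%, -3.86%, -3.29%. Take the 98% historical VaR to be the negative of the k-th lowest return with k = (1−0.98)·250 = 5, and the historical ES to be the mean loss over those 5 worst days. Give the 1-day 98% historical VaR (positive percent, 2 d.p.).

k = 5; the 5th lowest return is -3.86%, so VaR = 3.86%.

3.86%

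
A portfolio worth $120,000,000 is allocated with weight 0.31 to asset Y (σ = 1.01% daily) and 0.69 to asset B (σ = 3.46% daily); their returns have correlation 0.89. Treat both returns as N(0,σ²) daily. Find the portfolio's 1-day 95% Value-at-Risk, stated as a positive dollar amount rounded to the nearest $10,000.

σ_p² = 0.31²·1.01² + 0.69²·3.46² + 2·0.89·0.31·0.69·1.01·3.46 = 7.1283 (%²).
σ_p = √7.1283 = 2.670%.
At 95%, z = 1.645.
VaR = 1.645 × 2.670% = 4.392%; on $120,000,000 that is $5,270,400.

$5,270,000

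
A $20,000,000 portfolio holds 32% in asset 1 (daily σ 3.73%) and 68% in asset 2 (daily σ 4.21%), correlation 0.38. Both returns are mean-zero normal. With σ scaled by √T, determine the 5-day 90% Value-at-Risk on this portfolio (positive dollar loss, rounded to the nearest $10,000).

$2,000,000

σ_p = √(0.32²·3.73² + 0.68²·4.21² + 2·0.38·0.32·0.68·3.73·4.21) = 3.495%.
σ_{5d} = 3.495% × √5 = 7.815%.
z(90%) = 1.282.
VaR = 1.282 × 7.815% = 10.019%; on $20,000,000 that is $2,003,800.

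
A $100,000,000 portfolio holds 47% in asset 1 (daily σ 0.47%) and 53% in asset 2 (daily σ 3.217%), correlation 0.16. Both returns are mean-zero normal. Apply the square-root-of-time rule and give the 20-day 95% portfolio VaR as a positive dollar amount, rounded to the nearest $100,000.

σ_p = √(0.47²·0.47² + 0.53²·3.217² + 2·0.16·0.47·0.53·0.47·3.217) = 1.754%.
σ_{20d} = 1.754% × √20 = 7.844%.
z(95%) = 1.645.
VaR = 1.645 × 7.844% = 12.903%; on $100,000,000 that is $12,903,000.

$12,900,000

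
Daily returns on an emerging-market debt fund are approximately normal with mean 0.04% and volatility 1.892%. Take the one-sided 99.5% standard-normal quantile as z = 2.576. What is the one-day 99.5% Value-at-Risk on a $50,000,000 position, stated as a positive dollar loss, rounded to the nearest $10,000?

VaR = −μ + z·σ = −(0.04%) + 2.576 × 1.892% = 4.834%.
On $50,000,000: 0.04834 × $50,000,000 = $2,417,000.

$2,420,000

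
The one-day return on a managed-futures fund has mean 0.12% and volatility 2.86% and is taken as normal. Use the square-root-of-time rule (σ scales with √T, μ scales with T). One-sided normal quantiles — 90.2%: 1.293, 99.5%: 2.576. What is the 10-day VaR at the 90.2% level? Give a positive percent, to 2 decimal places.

σ_{10d} = 2.86% × √10 = 9.044%; μ_{10d} = 10 × 0.12% = 1.200%.
VaR = −(1.200%) + 1.293 × 9.044% = 10.494%.

10.49%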